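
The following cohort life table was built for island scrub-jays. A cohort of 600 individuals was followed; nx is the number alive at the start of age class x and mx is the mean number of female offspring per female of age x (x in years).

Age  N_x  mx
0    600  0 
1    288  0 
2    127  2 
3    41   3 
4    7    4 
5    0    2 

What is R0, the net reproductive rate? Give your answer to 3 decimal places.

0.675

lx = nx/n0 = nx/600: 1, 0.48, 0.21167…, 0.06833…, 0.01167…, 0
lx·mx by age: 0, 0, 0.423333…, 0.205…, 0.046667…, 0
R0 = Σ lx·mx = 0.675… → 0.675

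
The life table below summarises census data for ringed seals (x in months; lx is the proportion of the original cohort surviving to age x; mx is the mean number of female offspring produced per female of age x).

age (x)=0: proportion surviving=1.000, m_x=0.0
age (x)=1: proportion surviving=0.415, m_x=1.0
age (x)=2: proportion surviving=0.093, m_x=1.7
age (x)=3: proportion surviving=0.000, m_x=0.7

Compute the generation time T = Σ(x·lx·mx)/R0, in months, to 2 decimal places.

1.28

lx·mx: 0, 0.415, 0.1581, 0 → R0 = 0.5731
x·lx·mx: 0, 0.415, 0.3162, 0 → Σ = 0.7312
T = 0.7312 / 0.5731 = 1.275868… → 1.28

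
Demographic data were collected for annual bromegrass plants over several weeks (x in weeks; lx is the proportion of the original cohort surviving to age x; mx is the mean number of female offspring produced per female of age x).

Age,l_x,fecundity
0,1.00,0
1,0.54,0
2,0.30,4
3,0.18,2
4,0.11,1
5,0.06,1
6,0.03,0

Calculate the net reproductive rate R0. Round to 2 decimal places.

1.73

lx·mx by age: 0, 0, 1.2, 0.36, 0.11, 0.06, 0
R0 = Σ lx·mx = 1.73 → 1.73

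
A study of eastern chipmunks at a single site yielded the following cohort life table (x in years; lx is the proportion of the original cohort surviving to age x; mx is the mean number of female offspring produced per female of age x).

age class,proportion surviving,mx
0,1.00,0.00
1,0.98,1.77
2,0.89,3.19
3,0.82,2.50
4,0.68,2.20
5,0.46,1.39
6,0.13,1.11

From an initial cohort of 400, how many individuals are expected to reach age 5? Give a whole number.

Expected survivors = N0 · l_5 = 400 × 0.46 = 184 → 184

184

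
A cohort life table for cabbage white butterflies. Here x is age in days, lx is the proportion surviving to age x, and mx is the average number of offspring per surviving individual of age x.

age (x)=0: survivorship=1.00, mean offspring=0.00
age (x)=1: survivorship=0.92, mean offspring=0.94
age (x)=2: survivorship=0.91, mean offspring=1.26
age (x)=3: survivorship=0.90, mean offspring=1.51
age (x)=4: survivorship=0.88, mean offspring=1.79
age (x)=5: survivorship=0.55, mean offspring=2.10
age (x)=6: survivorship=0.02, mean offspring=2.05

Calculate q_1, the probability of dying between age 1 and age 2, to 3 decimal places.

q_1 = (l_1 − l_2) / l_1 = (0.92 − 0.91) / 0.92
     = 0.01 / 0.92 = 0.01087… → 0.011

0.011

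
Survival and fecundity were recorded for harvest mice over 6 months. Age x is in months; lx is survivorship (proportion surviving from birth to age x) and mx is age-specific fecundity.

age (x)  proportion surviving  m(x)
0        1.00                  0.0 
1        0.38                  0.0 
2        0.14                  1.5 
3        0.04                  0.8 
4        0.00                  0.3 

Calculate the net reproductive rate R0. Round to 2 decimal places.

0.24

lx·mx by age: 0, 0, 0.21, 0.032, 0
R0 = Σ lx·mx = 0.242 → 0.24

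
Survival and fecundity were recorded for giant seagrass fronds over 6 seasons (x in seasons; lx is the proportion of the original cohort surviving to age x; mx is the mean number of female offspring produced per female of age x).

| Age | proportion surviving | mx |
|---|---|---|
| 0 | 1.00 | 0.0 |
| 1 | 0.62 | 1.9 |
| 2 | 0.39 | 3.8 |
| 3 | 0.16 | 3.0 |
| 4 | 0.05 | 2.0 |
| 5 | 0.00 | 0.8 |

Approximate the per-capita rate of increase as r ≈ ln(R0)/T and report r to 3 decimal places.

R0 = Σ lx·mx = 0 + 1.178 + 1.482 + 0.48 + 0.1 + 0 = 3.24
Σ x·lx·mx = 5.982; T = 5.982/3.24 = 1.8463…
r ≈ ln(R0)/T = ln(3.24)/1.8463… = 0.63672… → 0.637

0.637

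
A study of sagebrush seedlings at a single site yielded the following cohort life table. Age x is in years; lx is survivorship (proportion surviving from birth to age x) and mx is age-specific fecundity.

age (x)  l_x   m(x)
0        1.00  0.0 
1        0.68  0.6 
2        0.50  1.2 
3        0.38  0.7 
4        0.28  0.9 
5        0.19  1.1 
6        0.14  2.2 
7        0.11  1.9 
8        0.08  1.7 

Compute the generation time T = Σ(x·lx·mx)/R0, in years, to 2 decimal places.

3.71

lx·mx: 0, 0.408, 0.6, 0.266, 0.252, 0.209, 0.308, 0.209, 0.136 → R0 = 2.388
x·lx·mx: 0, 0.408, 1.2, 0.798, 1.008, 1.045, 1.848, 1.463, 1.088 → Σ = 8.858
T = 8.858 / 2.388 = 3.70938… → 3.71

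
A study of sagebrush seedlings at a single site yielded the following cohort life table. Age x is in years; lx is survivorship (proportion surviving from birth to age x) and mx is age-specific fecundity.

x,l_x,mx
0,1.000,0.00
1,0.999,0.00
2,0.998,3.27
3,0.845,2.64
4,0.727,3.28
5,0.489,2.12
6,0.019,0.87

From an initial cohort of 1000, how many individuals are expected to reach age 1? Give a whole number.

999

Expected survivors = N0 · l_1 = 1000 × 0.999 = 999 → 999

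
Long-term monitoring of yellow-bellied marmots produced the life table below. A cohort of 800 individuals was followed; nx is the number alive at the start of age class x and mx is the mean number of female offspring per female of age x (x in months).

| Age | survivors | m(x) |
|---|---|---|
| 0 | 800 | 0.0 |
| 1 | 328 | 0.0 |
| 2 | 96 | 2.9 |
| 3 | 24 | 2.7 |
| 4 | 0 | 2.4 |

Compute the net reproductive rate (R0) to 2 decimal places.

lx = nx/n0 = nx/800: 1, 0.41, 0.12, 0.03, 0
lx·mx by age: 0, 0, 0.348, 0.081, 0
R0 = Σ lx·mx = 0.429 → 0.43

0.43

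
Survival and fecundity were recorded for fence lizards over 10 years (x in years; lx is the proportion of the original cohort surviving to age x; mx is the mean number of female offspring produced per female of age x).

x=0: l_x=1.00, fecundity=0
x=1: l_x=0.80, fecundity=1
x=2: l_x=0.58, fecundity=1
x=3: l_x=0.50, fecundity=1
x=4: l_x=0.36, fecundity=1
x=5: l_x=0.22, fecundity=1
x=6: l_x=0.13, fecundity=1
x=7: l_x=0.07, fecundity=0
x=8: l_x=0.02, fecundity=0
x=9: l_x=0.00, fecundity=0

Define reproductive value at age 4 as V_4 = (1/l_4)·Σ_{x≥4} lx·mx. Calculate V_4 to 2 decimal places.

1.97

lx·mx for x ≥ 4: 0.36, 0.22, 0.13, 0, 0, 0 → sum = 0.71
V_4 = 0.71 / l_4 = 0.71 / 0.36 = 1.972222… → 1.97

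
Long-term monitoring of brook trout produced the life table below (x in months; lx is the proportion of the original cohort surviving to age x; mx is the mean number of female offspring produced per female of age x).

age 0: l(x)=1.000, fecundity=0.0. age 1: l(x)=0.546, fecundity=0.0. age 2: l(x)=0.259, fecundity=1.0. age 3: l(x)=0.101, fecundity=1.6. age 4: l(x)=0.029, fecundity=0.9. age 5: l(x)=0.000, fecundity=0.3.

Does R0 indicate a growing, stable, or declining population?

declining

R0 = Σ lx·mx = 0 + 0 + 0.259 + 0.1616 + 0.0261 + 0 = 0.4467
R0 < 1, so the population is declining.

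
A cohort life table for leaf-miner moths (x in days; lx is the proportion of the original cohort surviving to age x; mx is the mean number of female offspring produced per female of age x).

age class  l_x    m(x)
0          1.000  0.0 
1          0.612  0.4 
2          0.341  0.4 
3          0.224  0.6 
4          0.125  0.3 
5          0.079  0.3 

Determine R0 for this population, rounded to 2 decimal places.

lx·mx by age: 0, 0.2448, 0.1364, 0.1344, 0.0375, 0.0237
R0 = Σ lx·mx = 0.5768 → 0.58

0.58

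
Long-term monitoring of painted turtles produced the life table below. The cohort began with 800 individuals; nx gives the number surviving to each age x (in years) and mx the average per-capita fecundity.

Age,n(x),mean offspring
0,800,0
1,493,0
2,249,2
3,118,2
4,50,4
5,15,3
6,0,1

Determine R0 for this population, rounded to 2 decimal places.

lx = nx/n0 = nx/800: 1, 0.61625, 0.31125, 0.1475, 0.0625, 0.01875, 0
lx·mx by age: 0, 0, 0.6225, 0.295, 0.25, 0.05625, 0
R0 = Σ lx·mx = 1.22375 → 1.22

1.22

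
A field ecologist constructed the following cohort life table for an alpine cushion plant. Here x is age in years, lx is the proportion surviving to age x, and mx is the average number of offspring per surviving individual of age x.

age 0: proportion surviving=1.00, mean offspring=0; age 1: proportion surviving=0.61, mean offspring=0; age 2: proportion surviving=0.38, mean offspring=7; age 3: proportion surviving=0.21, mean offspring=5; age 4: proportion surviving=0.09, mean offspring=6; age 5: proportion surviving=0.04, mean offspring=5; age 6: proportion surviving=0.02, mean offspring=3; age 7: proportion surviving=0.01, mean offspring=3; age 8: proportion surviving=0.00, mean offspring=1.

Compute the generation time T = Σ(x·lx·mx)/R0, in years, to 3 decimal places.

lx·mx: 0, 0, 2.66, 1.05, 0.54, 0.2, 0.06, 0.03, 0 → R0 = 4.54
x·lx·mx: 0, 0, 5.32, 3.15, 2.16, 1, 0.36, 0.21, 0 → Σ = 12.2
T = 12.2 / 4.54 = 2.687225… → 2.687

2.687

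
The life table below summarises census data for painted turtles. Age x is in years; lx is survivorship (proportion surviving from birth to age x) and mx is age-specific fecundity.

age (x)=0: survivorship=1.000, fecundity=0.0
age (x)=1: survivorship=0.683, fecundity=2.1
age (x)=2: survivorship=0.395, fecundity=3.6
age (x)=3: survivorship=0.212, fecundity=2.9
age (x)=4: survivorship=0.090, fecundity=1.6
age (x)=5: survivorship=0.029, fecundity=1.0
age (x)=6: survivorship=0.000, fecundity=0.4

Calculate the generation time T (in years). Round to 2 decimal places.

lx·mx: 0, 1.4343, 1.422, 0.6148, 0.144, 0.029, 0 → R0 = 3.6441
x·lx·mx: 0, 1.4343, 2.844, 1.8444, 0.576, 0.145, 0 → Σ = 6.8437
T = 6.8437 / 3.6441 = 1.878022… → 1.88

1.88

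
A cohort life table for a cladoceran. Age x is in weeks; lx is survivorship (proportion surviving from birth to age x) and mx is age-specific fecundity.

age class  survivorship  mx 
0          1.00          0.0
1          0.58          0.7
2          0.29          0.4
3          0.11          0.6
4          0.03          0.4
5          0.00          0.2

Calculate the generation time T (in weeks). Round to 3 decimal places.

1.473

lx·mx: 0, 0.406, 0.116, 0.066, 0.012, 0 → R0 = 0.6
x·lx·mx: 0, 0.406, 0.232, 0.198, 0.048, 0 → Σ = 0.884
T = 0.884 / 0.6 = 1.473333… → 1.473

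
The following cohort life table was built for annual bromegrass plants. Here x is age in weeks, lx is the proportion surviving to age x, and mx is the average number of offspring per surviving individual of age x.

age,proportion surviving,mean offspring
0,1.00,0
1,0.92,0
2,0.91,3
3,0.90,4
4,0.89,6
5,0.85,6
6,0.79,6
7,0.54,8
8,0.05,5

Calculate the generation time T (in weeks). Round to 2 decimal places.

4.75

lx·mx: 0, 0, 2.73, 3.6, 5.34, 5.1, 4.74, 4.32, 0.25 → R0 = 26.08
x·lx·mx: 0, 0, 5.46, 10.8, 21.36, 25.5, 28.44, 30.24, 2 → Σ = 123.8
T = 123.8 / 26.08 = 4.746933… → 4.75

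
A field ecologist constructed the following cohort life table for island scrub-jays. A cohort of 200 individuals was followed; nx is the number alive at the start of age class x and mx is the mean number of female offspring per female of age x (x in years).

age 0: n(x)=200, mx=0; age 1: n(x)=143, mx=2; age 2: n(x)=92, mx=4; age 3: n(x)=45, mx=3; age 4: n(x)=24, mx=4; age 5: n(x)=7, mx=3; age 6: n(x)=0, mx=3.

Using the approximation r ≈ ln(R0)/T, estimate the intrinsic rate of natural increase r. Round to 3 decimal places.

0.714

lx = nx/n0 = nx/200: 1, 0.715, 0.46, 0.225, 0.12, 0.035, 0
R0 = Σ lx·mx = 0 + 1.43 + 1.84 + 0.675 + 0.48 + 0.105 + 0 = 4.53
Σ x·lx·mx = 9.58; T = 9.58/4.53 = 2.11479…
r ≈ ln(R0)/T = ln(4.53)/2.11479… = 0.71436… → 0.714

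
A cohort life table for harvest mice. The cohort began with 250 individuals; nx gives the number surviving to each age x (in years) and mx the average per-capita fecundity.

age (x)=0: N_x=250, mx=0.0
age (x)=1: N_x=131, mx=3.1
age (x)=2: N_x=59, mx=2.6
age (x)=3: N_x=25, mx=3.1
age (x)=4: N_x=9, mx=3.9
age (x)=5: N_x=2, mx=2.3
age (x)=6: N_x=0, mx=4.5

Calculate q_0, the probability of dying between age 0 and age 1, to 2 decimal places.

0.48

lx = nx/n0 = nx/250: 1, 0.524, 0.236, 0.1, 0.036, 0.008, 0
q_0 = (l_0 − l_1) / l_0 = (1 − 0.524) / 1
     = 0.476 / 1 = 0.476 → 0.48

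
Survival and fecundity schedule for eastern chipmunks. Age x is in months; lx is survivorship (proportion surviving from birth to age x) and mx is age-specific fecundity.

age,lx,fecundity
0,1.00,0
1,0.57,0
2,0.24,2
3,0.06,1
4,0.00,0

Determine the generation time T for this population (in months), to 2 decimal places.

lx·mx: 0, 0, 0.48, 0.06, 0 → R0 = 0.54
x·lx·mx: 0, 0, 0.96, 0.18, 0 → Σ = 1.14
T = 1.14 / 0.54 = 2.111111… → 2.11

2.11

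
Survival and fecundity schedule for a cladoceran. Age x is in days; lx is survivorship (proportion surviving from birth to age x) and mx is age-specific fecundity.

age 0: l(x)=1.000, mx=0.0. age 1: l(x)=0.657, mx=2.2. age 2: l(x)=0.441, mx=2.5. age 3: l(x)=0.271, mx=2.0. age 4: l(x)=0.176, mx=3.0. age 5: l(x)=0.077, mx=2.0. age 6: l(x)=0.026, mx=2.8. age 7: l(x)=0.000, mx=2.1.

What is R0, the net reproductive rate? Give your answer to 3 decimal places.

lx·mx by age: 0, 1.4454, 1.1025, 0.542, 0.528, 0.154, 0.0728, 0
R0 = Σ lx·mx = 3.8447 → 3.845

3.845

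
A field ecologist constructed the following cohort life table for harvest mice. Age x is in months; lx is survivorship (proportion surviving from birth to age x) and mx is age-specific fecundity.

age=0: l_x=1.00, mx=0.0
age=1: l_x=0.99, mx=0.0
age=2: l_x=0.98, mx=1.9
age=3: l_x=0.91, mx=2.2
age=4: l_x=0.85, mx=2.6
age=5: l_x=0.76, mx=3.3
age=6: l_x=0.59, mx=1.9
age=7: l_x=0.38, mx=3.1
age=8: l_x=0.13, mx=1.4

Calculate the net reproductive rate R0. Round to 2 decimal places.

11.06

lx·mx by age: 0, 0, 1.862, 2.002, 2.21, 2.508, 1.121, 1.178, 0.182
R0 = Σ lx·mx = 11.063 → 11.06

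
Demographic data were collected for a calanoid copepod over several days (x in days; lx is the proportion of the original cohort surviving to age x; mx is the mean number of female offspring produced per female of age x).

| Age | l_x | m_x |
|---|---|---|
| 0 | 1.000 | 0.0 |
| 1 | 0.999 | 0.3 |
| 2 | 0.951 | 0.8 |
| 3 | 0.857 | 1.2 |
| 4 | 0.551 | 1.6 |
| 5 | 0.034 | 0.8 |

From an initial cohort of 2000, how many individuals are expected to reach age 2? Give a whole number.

1902

Expected survivors = N0 · l_2 = 2000 × 0.951 = 1902 → 1902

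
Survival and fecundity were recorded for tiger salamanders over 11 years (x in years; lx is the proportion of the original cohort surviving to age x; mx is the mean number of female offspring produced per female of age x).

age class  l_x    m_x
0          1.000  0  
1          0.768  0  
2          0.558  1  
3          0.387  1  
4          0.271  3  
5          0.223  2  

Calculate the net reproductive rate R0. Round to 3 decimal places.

2.204

lx·mx by age: 0, 0, 0.558, 0.387, 0.813, 0.446
R0 = Σ lx·mx = 2.204 → 2.204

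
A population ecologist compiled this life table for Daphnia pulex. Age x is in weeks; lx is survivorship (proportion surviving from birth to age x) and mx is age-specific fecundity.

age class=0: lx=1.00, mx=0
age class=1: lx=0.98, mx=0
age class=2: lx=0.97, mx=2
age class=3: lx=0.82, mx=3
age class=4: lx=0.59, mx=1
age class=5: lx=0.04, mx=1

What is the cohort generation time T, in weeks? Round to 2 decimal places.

2.75

lx·mx: 0, 0, 1.94, 2.46, 0.59, 0.04 → R0 = 5.03
x·lx·mx: 0, 0, 3.88, 7.38, 2.36, 0.2 → Σ = 13.82
T = 13.82 / 5.03 = 2.747515… → 2.75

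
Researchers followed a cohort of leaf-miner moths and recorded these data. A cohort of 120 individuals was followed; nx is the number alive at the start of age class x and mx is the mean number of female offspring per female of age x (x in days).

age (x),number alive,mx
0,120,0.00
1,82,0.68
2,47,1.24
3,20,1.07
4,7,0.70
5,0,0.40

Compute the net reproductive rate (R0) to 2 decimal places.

1.17

lx = nx/n0 = nx/120: 1, 0.68333…, 0.39167…, 0.16667…, 0.05833…, 0
lx·mx by age: 0, 0.464667…, 0.485667…, 0.178333…, 0.040833…, 0
R0 = Σ lx·mx = 1.1695… → 1.17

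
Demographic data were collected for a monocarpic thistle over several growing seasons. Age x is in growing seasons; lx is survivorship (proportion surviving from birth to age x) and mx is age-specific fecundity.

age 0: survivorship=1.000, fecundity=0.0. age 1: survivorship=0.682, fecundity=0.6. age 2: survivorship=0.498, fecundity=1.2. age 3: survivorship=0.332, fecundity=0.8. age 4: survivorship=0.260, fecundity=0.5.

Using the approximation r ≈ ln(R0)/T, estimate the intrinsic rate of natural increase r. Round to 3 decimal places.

0.162

R0 = Σ lx·mx = 0 + 0.4092 + 0.5976 + 0.2656 + 0.13 = 1.4024
Σ x·lx·mx = 2.9212; T = 2.9212/1.4024 = 2.083…
r ≈ ln(R0)/T = ln(1.4024)/2.083… = 0.16235… → 0.162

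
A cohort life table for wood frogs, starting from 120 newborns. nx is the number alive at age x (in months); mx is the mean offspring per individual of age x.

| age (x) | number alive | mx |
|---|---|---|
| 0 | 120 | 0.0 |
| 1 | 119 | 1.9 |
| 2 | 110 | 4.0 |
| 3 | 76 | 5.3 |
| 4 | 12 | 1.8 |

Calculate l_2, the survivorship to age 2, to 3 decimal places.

l_2 = n_2/n_0 = 110/120 = 0.916667… → 0.917

0.917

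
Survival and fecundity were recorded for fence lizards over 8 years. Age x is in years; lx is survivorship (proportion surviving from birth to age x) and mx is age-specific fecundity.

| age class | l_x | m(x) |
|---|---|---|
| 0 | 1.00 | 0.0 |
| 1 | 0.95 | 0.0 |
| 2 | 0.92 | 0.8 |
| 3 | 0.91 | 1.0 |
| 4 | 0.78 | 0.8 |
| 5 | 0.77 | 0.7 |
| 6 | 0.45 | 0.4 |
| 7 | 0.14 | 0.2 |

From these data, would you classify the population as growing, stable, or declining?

growing

R0 = Σ lx·mx = 0 + 0 + 0.736 + 0.91 + 0.624 + 0.539 + 0.18 + 0.028 = 3.017
R0 > 1, so the population is growing.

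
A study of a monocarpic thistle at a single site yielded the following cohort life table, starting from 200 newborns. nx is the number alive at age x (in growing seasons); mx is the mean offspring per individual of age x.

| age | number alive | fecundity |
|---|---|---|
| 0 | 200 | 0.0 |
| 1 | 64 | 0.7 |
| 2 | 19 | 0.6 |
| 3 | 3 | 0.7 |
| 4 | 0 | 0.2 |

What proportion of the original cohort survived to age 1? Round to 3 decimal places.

l_1 = n_1/n_0 = 64/200 = 0.32 → 0.320

0.320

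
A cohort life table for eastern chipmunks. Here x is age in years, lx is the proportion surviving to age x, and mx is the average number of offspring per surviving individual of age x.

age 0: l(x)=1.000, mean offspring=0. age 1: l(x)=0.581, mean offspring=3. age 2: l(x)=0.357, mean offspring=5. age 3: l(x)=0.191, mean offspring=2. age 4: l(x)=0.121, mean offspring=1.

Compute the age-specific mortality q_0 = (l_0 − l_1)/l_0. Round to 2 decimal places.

q_0 = (l_0 − l_1) / l_0 = (1 − 0.581) / 1
     = 0.419 / 1 = 0.419 → 0.42

0.42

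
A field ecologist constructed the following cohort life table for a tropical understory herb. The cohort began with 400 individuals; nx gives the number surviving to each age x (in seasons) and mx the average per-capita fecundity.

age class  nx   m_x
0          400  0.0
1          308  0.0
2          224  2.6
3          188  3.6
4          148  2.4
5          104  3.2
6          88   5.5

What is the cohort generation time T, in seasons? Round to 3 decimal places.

3.778

lx = nx/n0 = nx/400: 1, 0.77, 0.56, 0.47, 0.37, 0.26, 0.22
lx·mx: 0, 0, 1.456, 1.692, 0.888, 0.832, 1.21 → R0 = 6.078
x·lx·mx: 0, 0, 2.912, 5.076, 3.552, 4.16, 7.26 → Σ = 22.96
T = 22.96 / 6.078 = 3.777558… → 3.778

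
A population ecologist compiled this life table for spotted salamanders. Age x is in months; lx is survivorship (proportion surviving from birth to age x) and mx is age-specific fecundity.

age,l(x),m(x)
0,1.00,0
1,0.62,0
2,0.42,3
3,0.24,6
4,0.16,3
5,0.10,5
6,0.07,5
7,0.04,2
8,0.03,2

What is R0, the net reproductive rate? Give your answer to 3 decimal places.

lx·mx by age: 0, 0, 1.26, 1.44, 0.48, 0.5, 0.35, 0.08, 0.06
R0 = Σ lx·mx = 4.17 → 4.170

4.170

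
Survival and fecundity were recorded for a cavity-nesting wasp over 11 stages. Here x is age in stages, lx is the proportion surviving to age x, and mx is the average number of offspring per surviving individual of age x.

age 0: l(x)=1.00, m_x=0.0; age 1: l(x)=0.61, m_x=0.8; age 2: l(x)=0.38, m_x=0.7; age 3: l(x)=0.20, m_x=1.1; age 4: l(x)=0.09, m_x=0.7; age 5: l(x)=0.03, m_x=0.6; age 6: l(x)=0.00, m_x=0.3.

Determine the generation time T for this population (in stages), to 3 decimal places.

lx·mx: 0, 0.488, 0.266, 0.22, 0.063, 0.018, 0 → R0 = 1.055
x·lx·mx: 0, 0.488, 0.532, 0.66, 0.252, 0.09, 0 → Σ = 2.022
T = 2.022 / 1.055 = 1.916588… → 1.917

1.917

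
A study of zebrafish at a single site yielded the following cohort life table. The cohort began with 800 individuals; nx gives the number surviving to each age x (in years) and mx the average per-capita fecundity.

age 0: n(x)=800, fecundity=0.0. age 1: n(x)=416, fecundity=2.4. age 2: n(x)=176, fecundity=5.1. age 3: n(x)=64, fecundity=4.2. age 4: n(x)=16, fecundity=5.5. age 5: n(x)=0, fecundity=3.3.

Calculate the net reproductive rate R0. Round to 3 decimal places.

lx = nx/n0 = nx/800: 1, 0.52, 0.22, 0.08, 0.02, 0
lx·mx by age: 0, 1.248, 1.122, 0.336, 0.11, 0
R0 = Σ lx·mx = 2.816 → 2.816

2.816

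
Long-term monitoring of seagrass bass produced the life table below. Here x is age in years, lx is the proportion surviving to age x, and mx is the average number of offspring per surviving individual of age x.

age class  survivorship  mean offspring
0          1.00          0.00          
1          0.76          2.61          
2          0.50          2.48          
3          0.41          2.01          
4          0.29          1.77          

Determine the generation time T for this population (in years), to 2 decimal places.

lx·mx: 0, 1.9836, 1.24, 0.8241, 0.5133 → R0 = 4.561
x·lx·mx: 0, 1.9836, 2.48, 2.4723, 2.0532 → Σ = 8.9891
T = 8.9891 / 4.561 = 1.970862… → 1.97

1.97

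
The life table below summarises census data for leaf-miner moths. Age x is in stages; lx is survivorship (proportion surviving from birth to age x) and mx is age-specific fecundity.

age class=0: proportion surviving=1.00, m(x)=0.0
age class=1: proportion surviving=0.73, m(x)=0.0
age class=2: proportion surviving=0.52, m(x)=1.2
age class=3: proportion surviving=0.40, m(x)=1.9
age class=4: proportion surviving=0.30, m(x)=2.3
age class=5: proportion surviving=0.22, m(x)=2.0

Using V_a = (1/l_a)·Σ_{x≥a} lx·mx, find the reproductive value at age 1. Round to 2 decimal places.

lx·mx for x ≥ 1: 0, 0.624, 0.76, 0.69, 0.44 → sum = 2.514
V_1 = 2.514 / l_1 = 2.514 / 0.73 = 3.443836… → 3.44

3.44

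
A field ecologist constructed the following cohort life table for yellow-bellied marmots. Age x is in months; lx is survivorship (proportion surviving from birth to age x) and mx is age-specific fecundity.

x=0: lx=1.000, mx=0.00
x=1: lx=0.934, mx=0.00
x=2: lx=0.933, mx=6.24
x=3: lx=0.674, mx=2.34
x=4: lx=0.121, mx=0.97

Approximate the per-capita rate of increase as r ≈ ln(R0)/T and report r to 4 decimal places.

0.9001

R0 = Σ lx·mx = 0 + 0 + 5.82192 + 1.57716 + 0.11737 = 7.51645
Σ x·lx·mx = 16.8448; T = 16.8448/7.51645 = 2.24106…
r ≈ ln(R0)/T = ln(7.51645)/2.24106… = 0.900063… → 0.9001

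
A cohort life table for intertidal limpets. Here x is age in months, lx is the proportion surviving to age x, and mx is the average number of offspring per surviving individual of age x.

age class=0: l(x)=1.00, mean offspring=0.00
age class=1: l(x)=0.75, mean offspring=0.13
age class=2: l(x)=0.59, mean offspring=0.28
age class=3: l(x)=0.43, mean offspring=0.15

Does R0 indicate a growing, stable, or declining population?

declining

R0 = Σ lx·mx = 0 + 0.0975 + 0.1652 + 0.0645 = 0.3272
R0 < 1, so the population is declining.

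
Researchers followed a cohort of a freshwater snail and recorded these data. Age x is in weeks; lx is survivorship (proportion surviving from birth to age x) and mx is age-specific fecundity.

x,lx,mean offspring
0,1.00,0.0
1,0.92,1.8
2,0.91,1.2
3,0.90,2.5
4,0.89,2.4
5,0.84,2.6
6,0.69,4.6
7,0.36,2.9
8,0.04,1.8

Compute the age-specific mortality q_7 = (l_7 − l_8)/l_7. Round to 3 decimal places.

q_7 = (l_7 − l_8) / l_7 = (0.36 − 0.04) / 0.36
     = 0.32 / 0.36 = 0.888889… → 0.889

0.889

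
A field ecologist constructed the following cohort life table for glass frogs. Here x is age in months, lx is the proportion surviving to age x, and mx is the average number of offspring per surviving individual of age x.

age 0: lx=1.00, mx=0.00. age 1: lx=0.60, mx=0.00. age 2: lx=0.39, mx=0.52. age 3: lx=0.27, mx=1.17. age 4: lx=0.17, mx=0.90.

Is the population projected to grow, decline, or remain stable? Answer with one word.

R0 = Σ lx·mx = 0 + 0 + 0.2028 + 0.3159 + 0.153 = 0.6717
R0 < 1, so the population is declining.

declining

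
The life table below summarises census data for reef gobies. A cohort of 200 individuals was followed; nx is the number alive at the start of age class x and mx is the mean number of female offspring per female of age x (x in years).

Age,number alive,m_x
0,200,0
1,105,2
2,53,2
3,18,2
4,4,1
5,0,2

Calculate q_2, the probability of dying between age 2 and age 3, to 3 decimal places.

lx = nx/n0 = nx/200: 1, 0.525, 0.265, 0.09, 0.02, 0
q_2 = (l_2 − l_3) / l_2 = (0.265 − 0.09) / 0.265
     = 0.175 / 0.265 = 0.660377… → 0.660

0.660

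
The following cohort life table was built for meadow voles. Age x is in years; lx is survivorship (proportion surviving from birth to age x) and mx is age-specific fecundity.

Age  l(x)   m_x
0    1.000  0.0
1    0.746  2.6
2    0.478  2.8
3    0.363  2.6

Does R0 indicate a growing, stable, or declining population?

growing

R0 = Σ lx·mx = 0 + 1.9396 + 1.3384 + 0.9438 = 4.2218
R0 > 1, so the population is growing.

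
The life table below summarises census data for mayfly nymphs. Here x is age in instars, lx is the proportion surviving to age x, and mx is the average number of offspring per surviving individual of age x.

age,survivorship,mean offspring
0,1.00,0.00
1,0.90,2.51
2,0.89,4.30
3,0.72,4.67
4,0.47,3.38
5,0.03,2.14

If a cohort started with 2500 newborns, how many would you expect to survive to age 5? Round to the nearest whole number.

Expected survivors = N0 · l_5 = 2500 × 0.03 = 75 → 75

75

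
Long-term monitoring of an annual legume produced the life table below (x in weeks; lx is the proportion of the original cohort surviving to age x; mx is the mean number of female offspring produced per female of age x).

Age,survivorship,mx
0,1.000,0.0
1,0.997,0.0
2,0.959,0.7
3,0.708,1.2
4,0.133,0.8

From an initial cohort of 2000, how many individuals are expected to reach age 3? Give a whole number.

Expected survivors = N0 · l_3 = 2000 × 0.708 = 1416 → 1416

1416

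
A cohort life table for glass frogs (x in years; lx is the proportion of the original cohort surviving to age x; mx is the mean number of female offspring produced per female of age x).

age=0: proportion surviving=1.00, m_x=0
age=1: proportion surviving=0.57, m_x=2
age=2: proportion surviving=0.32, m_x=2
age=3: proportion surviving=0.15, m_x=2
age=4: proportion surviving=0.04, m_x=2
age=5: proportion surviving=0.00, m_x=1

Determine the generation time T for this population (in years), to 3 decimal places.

1.685

lx·mx: 0, 1.14, 0.64, 0.3, 0.08, 0 → R0 = 2.16
x·lx·mx: 0, 1.14, 1.28, 0.9, 0.32, 0 → Σ = 3.64
T = 3.64 / 2.16 = 1.685185… → 1.685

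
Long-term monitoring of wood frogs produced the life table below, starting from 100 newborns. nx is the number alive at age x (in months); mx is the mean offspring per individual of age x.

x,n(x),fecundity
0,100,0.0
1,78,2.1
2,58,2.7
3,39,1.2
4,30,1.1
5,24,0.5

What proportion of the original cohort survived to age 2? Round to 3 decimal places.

l_2 = n_2/n_0 = 58/100 = 0.58 → 0.580

0.580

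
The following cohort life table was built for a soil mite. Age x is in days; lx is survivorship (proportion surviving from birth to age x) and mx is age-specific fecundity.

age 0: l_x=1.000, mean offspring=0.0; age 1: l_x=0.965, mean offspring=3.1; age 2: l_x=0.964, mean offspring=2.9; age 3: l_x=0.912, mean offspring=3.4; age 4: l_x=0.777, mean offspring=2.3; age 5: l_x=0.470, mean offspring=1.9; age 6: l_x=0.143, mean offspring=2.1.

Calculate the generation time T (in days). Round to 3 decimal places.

2.637

lx·mx: 0, 2.9915, 2.7956, 3.1008, 1.7871, 0.893, 0.3003 → R0 = 11.8683
x·lx·mx: 0, 2.9915, 5.5912, 9.3024, 7.1484, 4.465, 1.8018 → Σ = 31.3003
T = 31.3003 / 11.8683 = 2.637303… → 2.637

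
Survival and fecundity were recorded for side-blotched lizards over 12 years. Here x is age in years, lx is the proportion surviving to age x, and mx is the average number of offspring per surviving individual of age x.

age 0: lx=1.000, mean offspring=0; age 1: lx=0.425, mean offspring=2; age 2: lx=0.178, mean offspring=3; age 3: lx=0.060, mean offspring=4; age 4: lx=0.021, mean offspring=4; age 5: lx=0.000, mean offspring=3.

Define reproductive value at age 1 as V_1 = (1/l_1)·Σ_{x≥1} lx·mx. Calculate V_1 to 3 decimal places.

4.019

lx·mx for x ≥ 1: 0.85, 0.534, 0.24, 0.084, 0 → sum = 1.708
V_1 = 1.708 / l_1 = 1.708 / 0.425 = 4.018824… → 4.019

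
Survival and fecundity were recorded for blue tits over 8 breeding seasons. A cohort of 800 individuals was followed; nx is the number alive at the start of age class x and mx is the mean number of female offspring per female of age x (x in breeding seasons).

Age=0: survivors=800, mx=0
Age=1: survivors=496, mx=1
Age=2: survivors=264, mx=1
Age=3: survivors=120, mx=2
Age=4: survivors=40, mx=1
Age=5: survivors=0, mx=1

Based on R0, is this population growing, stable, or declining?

lx = nx/n0 = nx/800: 1, 0.62, 0.33, 0.15, 0.05, 0
R0 = Σ lx·mx = 0 + 0.62 + 0.33 + 0.3 + 0.05 + 0 = 1.3
R0 > 1, so the population is growing.

growing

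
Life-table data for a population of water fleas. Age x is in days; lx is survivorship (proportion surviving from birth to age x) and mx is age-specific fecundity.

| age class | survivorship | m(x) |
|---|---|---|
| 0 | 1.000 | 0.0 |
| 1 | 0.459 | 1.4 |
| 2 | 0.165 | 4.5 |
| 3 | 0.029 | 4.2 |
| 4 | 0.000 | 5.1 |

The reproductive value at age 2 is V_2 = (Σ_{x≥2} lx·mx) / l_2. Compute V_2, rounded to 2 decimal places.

5.24

lx·mx for x ≥ 2: 0.7425, 0.1218, 0 → sum = 0.8643
V_2 = 0.8643 / l_2 = 0.8643 / 0.165 = 5.238182… → 5.24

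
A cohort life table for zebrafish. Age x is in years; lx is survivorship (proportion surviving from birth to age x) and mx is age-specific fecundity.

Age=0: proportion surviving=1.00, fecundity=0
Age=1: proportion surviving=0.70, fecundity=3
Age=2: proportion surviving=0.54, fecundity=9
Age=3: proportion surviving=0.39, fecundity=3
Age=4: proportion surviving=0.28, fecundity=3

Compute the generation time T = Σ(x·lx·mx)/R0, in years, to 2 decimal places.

lx·mx: 0, 2.1, 4.86, 1.17, 0.84 → R0 = 8.97
x·lx·mx: 0, 2.1, 9.72, 3.51, 3.36 → Σ = 18.69
T = 18.69 / 8.97 = 2.083612… → 2.08

2.08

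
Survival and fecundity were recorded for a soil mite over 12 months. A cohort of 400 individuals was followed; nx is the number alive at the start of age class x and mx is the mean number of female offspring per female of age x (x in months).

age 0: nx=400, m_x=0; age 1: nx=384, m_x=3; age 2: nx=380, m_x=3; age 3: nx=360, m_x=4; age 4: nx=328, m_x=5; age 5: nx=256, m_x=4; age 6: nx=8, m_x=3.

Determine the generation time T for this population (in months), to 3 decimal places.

lx = nx/n0 = nx/400: 1, 0.96, 0.95, 0.9, 0.82, 0.64, 0.02
lx·mx: 0, 2.88, 2.85, 3.6, 4.1, 2.56, 0.06 → R0 = 16.05
x·lx·mx: 0, 2.88, 5.7, 10.8, 16.4, 12.8, 0.36 → Σ = 48.94
T = 48.94 / 16.05 = 3.049221… → 3.049

3.049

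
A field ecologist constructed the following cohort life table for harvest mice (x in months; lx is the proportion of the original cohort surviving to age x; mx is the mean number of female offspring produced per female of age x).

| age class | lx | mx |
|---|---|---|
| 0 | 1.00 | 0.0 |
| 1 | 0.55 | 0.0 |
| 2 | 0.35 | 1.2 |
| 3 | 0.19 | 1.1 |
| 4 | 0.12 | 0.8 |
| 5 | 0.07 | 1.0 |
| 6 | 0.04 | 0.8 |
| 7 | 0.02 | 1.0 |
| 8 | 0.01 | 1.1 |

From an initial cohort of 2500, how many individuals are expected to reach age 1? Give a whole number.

Expected survivors = N0 · l_1 = 2500 × 0.55 = 1375 → 1375

1375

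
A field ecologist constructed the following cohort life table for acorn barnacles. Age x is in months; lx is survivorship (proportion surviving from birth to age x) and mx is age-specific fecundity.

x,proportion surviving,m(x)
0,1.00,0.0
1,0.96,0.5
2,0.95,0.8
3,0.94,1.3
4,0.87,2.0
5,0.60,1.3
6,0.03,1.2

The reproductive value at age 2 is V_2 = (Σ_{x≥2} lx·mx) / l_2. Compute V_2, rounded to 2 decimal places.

4.78

lx·mx for x ≥ 2: 0.76, 1.222, 1.74, 0.78, 0.036 → sum = 4.538
V_2 = 4.538 / l_2 = 4.538 / 0.95 = 4.776842… → 4.78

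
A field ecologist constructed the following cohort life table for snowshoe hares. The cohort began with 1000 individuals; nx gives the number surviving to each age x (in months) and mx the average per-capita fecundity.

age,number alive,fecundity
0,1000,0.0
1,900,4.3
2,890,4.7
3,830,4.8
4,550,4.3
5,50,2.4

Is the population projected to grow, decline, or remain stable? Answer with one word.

growing

lx = nx/n0 = nx/1000: 1, 0.9, 0.89, 0.83, 0.55, 0.05
R0 = Σ lx·mx = 0 + 3.87 + 4.183 + 3.984 + 2.365 + 0.12 = 14.522
R0 > 1, so the population is growing.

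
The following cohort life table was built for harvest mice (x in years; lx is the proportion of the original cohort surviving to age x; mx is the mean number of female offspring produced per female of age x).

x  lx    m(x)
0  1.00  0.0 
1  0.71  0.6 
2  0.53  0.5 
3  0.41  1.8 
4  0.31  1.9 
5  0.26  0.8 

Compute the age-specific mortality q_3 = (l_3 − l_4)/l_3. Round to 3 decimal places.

q_3 = (l_3 − l_4) / l_3 = (0.41 − 0.31) / 0.41
     = 0.1 / 0.41 = 0.243902… → 0.244

0.244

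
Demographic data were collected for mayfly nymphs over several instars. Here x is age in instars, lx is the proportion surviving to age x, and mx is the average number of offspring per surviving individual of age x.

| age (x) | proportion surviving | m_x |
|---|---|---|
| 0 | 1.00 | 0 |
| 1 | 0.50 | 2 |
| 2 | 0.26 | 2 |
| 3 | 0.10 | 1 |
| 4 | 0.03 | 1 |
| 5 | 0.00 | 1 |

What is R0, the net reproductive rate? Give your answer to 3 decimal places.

lx·mx by age: 0, 1, 0.52, 0.1, 0.03, 0
R0 = Σ lx·mx = 1.65 → 1.650

1.650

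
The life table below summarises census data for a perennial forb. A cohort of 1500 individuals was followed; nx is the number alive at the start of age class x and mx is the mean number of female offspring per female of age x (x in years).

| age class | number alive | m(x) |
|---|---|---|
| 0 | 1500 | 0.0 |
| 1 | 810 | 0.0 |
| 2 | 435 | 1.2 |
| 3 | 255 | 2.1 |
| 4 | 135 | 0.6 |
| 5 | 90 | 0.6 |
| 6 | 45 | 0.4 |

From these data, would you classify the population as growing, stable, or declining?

lx = nx/n0 = nx/1500: 1, 0.54, 0.29, 0.17, 0.09, 0.06, 0.03
R0 = Σ lx·mx = 0 + 0 + 0.348 + 0.357 + 0.054 + 0.036 + 0.012 = 0.807
R0 < 1, so the population is declining.

declining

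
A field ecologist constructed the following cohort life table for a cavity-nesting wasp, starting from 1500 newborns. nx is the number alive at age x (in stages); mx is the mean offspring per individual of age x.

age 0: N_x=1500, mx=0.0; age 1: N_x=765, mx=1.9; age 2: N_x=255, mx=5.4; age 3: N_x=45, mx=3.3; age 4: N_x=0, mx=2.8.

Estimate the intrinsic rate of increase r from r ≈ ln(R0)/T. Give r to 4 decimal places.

lx = nx/n0 = nx/1500: 1, 0.51, 0.17, 0.03, 0
R0 = Σ lx·mx = 0 + 0.969 + 0.918 + 0.099 + 0 = 1.986
Σ x·lx·mx = 3.102; T = 3.102/1.986 = 1.56193…
r ≈ ln(R0)/T = ln(1.986)/1.56193… = 0.439278… → 0.4393

0.4393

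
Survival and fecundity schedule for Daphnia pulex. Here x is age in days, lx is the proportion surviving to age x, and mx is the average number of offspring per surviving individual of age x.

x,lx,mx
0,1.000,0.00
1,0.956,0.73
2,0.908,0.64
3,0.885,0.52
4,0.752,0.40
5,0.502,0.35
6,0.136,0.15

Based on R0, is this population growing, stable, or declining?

growing

R0 = Σ lx·mx = 0 + 0.69788 + 0.58112 + 0.4602 + 0.3008 + 0.1757 + 0.0204 = 2.2361
R0 > 1, so the population is growing.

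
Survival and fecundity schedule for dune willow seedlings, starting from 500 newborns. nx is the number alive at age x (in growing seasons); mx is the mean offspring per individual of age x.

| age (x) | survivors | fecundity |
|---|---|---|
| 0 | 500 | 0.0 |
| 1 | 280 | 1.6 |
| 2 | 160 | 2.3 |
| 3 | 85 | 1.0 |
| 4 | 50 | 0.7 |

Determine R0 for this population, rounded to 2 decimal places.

1.87

lx = nx/n0 = nx/500: 1, 0.56, 0.32, 0.17, 0.1
lx·mx by age: 0, 0.896, 0.736, 0.17, 0.07
R0 = Σ lx·mx = 1.872 → 1.87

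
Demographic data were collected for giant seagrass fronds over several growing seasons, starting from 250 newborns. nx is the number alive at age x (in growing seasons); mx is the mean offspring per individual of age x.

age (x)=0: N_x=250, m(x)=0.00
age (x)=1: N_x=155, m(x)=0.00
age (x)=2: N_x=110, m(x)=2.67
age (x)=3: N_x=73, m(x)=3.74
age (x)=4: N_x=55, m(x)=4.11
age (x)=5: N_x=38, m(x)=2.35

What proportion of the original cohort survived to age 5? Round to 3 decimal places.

l_5 = n_5/n_0 = 38/250 = 0.152 → 0.152

0.152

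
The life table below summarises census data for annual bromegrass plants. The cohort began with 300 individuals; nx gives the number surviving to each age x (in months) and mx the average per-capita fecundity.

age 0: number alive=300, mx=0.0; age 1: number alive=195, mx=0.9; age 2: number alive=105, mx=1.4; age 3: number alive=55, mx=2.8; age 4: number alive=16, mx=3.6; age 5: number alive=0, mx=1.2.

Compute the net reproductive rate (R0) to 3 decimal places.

lx = nx/n0 = nx/300: 1, 0.65, 0.35, 0.18333…, 0.05333…, 0
lx·mx by age: 0, 0.585, 0.49, 0.513333…, 0.192…, 0
R0 = Σ lx·mx = 1.780333… → 1.780

1.780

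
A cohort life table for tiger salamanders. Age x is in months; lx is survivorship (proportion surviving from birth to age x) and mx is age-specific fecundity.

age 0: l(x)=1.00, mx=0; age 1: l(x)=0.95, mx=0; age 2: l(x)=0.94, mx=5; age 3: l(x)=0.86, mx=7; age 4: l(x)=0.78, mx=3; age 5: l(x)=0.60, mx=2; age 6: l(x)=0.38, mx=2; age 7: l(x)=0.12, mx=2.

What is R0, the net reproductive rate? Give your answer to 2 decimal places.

lx·mx by age: 0, 0, 4.7, 6.02, 2.34, 1.2, 0.76, 0.24
R0 = Σ lx·mx = 15.26 → 15.26

15.26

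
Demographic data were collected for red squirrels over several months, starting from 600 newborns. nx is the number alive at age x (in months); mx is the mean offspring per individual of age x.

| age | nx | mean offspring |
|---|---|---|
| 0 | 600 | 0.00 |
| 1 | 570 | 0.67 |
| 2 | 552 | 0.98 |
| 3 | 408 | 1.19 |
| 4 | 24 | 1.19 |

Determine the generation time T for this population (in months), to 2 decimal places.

2.11

lx = nx/n0 = nx/600: 1, 0.95, 0.92, 0.68, 0.04
lx·mx: 0, 0.6365, 0.9016, 0.8092, 0.0476 → R0 = 2.3949
x·lx·mx: 0, 0.6365, 1.8032, 2.4276, 0.1904 → Σ = 5.0577
T = 5.0577 / 2.3949 = 2.111863… → 2.11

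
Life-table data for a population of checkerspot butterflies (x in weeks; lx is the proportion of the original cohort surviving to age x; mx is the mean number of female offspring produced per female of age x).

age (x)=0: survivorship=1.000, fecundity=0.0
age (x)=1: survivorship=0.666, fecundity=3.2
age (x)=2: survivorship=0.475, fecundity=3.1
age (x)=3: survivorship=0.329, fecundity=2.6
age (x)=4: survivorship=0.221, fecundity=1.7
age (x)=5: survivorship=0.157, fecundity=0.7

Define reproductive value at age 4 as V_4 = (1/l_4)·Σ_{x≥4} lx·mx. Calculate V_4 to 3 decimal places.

2.197

lx·mx for x ≥ 4: 0.3757, 0.1099 → sum = 0.4856
V_4 = 0.4856 / l_4 = 0.4856 / 0.221 = 2.197285… → 2.197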